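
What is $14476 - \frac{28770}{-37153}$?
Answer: $\frac{537855598}{37153} \approx 14477.0$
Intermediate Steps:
$14476 - \frac{28770}{-37153} = 14476 - - \frac{28770}{37153} = 14476 + \frac{28770}{37153} = \frac{537855598}{37153}$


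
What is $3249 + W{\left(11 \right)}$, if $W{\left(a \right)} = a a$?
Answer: $3370$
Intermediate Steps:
$W{\left(a \right)} = a^{2}$
$3249 + W{\left(11 \right)} = 3249 + 11^{2} = 3249 + 121 = 3370$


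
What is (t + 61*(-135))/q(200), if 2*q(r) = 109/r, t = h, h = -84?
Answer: -3327600/109 ≈ -30528.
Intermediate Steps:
t = -84
q(r) = 109/(2*r) (q(r) = (109/r)/2 = 109/(2*r))
(t + 61*(-135))/q(200) = (-84 + 61*(-135))/(((109/2)/200)) = (-84 - 8235)/(((109/2)*(1/200))) = -8319/109/400 = -8319*400/109 = -3327600/109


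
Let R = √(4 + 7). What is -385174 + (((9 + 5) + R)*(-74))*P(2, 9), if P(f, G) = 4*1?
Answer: -389318 - 296*√11 ≈ -3.9030e+5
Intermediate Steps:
P(f, G) = 4
R = √11 ≈ 3.3166
-385174 + (((9 + 5) + R)*(-74))*P(2, 9) = -385174 + (((9 + 5) + √11)*(-74))*4 = -385174 + ((14 + √11)*(-74))*4 = -385174 + (-1036 - 74*√11)*4 = -385174 + (-4144 - 296*√11) = -389318 - 296*√11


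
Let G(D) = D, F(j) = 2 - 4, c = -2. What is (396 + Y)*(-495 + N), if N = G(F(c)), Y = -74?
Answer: -160034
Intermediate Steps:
F(j) = -2
N = -2
(396 + Y)*(-495 + N) = (396 - 74)*(-495 - 2) = 322*(-497) = -160034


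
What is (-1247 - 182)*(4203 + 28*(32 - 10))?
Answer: -6886351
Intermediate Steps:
(-1247 - 182)*(4203 + 28*(32 - 10)) = -1429*(4203 + 28*22) = -1429*(4203 + 616) = -1429*4819 = -6886351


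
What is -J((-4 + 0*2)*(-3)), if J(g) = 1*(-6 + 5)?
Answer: 1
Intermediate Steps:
J(g) = -1 (J(g) = 1*(-1) = -1)
-J((-4 + 0*2)*(-3)) = -1*(-1) = 1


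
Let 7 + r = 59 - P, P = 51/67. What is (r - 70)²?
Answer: 1580049/4489 ≈ 351.98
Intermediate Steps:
P = 51/67 (P = 51*(1/67) = 51/67 ≈ 0.76119)
r = 3433/67 (r = -7 + (59 - 1*51/67) = -7 + (59 - 51/67) = -7 + 3902/67 = 3433/67 ≈ 51.239)
(r - 70)² = (3433/67 - 70)² = (-1257/67)² = 1580049/4489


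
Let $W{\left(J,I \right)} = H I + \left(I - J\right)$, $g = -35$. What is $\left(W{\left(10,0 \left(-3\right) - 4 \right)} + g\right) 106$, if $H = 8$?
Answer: $-8586$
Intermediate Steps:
$W{\left(J,I \right)} = - J + 9 I$ ($W{\left(J,I \right)} = 8 I + \left(I - J\right) = - J + 9 I$)
$\left(W{\left(10,0 \left(-3\right) - 4 \right)} + g\right) 106 = \left(\left(\left(-1\right) 10 + 9 \left(0 \left(-3\right) - 4\right)\right) - 35\right) 106 = \left(\left(-10 + 9 \left(0 - 4\right)\right) - 35\right) 106 = \left(\left(-10 + 9 \left(-4\right)\right) - 35\right) 106 = \left(\left(-10 - 36\right) - 35\right) 106 = \left(-46 - 35\right) 106 = \left(-81\right) 106 = -8586$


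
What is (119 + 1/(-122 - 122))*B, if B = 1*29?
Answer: 842015/244 ≈ 3450.9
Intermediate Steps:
B = 29
(119 + 1/(-122 - 122))*B = (119 + 1/(-122 - 122))*29 = (119 + 1/(-244))*29 = (119 - 1/244)*29 = (29035/244)*29 = 842015/244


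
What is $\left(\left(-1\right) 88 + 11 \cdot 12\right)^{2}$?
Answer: $1936$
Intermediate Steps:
$\left(\left(-1\right) 88 + 11 \cdot 12\right)^{2} = \left(-88 + 132\right)^{2} = 44^{2} = 1936$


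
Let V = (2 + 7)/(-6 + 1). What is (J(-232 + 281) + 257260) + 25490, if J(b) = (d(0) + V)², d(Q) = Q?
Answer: 7068831/25 ≈ 2.8275e+5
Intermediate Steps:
V = -9/5 (V = 9/(-5) = 9*(-⅕) = -9/5 ≈ -1.8000)
J(b) = 81/25 (J(b) = (0 - 9/5)² = (-9/5)² = 81/25)
(J(-232 + 281) + 257260) + 25490 = (81/25 + 257260) + 25490 = 6431581/25 + 25490 = 7068831/25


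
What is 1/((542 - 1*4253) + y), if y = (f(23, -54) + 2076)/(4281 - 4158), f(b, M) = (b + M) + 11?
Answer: -123/454397 ≈ -0.00027069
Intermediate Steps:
f(b, M) = 11 + M + b (f(b, M) = (M + b) + 11 = 11 + M + b)
y = 2056/123 (y = ((11 - 54 + 23) + 2076)/(4281 - 4158) = (-20 + 2076)/123 = 2056*(1/123) = 2056/123 ≈ 16.715)
1/((542 - 1*4253) + y) = 1/((542 - 1*4253) + 2056/123) = 1/((542 - 4253) + 2056/123) = 1/(-3711 + 2056/123) = 1/(-454397/123) = -123/454397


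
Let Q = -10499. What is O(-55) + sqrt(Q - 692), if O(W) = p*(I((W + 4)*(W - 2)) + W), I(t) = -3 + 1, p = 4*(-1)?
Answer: 228 + 19*I*sqrt(31) ≈ 228.0 + 105.79*I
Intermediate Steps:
p = -4
I(t) = -2
O(W) = 8 - 4*W (O(W) = -4*(-2 + W) = 8 - 4*W)
O(-55) + sqrt(Q - 692) = (8 - 4*(-55)) + sqrt(-10499 - 692) = (8 + 220) + sqrt(-11191) = 228 + 19*I*sqrt(31)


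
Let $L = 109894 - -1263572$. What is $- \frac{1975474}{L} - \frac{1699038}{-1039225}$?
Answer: $\frac{12754952639}{64879100175} \approx 0.1966$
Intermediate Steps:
$L = 1373466$ ($L = 109894 + 1263572 = 1373466$)
$- \frac{1975474}{L} - \frac{1699038}{-1039225} = - \frac{1975474}{1373466} - \frac{1699038}{-1039225} = \left(-1975474\right) \frac{1}{1373466} - - \frac{154458}{94475} = - \frac{987737}{686733} + \frac{154458}{94475} = \frac{12754952639}{64879100175}$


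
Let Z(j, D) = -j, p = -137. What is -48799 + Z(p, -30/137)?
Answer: -48662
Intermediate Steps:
-48799 + Z(p, -30/137) = -48799 - 1*(-137) = -48799 + 137 = -48662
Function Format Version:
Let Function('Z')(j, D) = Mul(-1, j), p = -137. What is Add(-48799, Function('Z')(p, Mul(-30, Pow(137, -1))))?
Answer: -48662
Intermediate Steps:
Add(-48799, Function('Z')(p, Mul(-30, Pow(137, -1)))) = Add(-48799, Mul(-1, -137)) = Add(-48799, 137) = -48662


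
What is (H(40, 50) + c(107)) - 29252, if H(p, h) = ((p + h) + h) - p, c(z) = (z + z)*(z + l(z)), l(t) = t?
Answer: 16644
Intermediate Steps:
c(z) = 4*z² (c(z) = (z + z)*(z + z) = (2*z)*(2*z) = 4*z²)
H(p, h) = 2*h (H(p, h) = ((h + p) + h) - p = (p + 2*h) - p = 2*h)
(H(40, 50) + c(107)) - 29252 = (2*50 + 4*107²) - 29252 = (100 + 4*11449) - 29252 = (100 + 45796) - 29252 = 45896 - 29252 = 16644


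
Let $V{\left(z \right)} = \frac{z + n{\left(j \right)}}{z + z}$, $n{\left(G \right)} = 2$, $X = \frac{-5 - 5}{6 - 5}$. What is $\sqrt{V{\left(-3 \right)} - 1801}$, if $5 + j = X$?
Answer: $\frac{i \sqrt{64830}}{6} \approx 42.436 i$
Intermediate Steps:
$X = -10$ ($X = - \frac{10}{1} = \left(-10\right) 1 = -10$)
$j = -15$ ($j = -5 - 10 = -15$)
$V{\left(z \right)} = \frac{2 + z}{2 z}$ ($V{\left(z \right)} = \frac{z + 2}{z + z} = \frac{2 + z}{2 z}$)
$\sqrt{V{\left(-3 \right)} - 1801} = \sqrt{\frac{2 - 3}{2 \left(-3\right)} - 1801} = \sqrt{\frac{1}{2} \left(- \frac{1}{3}\right) \left(-1\right) - 1801} = \sqrt{\frac{1}{6} - 1801} = \sqrt{- \frac{10805}{6}} = \frac{i \sqrt{64830}}{6}$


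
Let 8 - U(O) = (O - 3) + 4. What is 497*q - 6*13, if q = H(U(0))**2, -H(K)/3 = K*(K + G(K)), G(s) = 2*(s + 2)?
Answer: 136985547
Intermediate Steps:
G(s) = 4 + 2*s (G(s) = 2*(2 + s) = 4 + 2*s)
U(O) = 7 - O (U(O) = 8 - ((O - 3) + 4) = 8 - ((-3 + O) + 4) = 8 - (1 + O) = 8 + (-1 - O) = 7 - O)
H(K) = -3*K*(4 + 3*K) (H(K) = -3*K*(K + (4 + 2*K)) = -3*K*(4 + 3*K))
q = 275625 (q = (-3*(7 - 1*0)*(4 + 3*(7 - 1*0)))**2 = (-3*(7 + 0)*(4 + 3*(7 + 0)))**2 = (-3*7*(4 + 3*7))**2 = (-3*7*(4 + 21))**2 = (-3*7*25)**2 = (-525)**2 = 275625)
497*q - 6*13 = 497*275625 - 6*13 = 136985625 - 78 = 136985547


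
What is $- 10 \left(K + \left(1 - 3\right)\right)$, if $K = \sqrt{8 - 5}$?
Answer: $20 - 10 \sqrt{3} \approx 2.6795$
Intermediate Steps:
$K = \sqrt{3} \approx 1.732$
$- 10 \left(K + \left(1 - 3\right)\right) = - 10 \left(\sqrt{3} + \left(1 - 3\right)\right) = - 10 \left(\sqrt{3} - 2\right) = - 10 \left(-2 + \sqrt{3}\right) = 20 - 10 \sqrt{3}$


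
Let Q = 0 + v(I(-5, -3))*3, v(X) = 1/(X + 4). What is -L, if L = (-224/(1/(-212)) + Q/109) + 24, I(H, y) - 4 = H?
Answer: -5178809/109 ≈ -47512.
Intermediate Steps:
I(H, y) = 4 + H
v(X) = 1/(4 + X)
Q = 1 (Q = 0 + 3/(4 + (4 - 5)) = 0 + 3/(4 - 1) = 0 + 3/3 = 0 + (⅓)*3 = 0 + 1 = 1)
L = 5178809/109 (L = (-224/(1/(-212)) + 1/109) + 24 = (-224/(-1/212) + 1*(1/109)) + 24 = (-224*(-212) + 1/109) + 24 = (47488 + 1/109) + 24 = 5176193/109 + 24 = 5178809/109 ≈ 47512.)
-L = -1*5178809/109 = -5178809/109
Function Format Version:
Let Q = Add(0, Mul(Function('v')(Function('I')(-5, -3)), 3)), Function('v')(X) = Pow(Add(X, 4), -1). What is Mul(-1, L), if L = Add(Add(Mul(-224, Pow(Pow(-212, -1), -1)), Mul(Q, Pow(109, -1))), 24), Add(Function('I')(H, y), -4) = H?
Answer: Rational(-5178809, 109) ≈ -47512.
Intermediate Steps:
Function('I')(H, y) = Add(4, H)
Function('v')(X) = Pow(Add(4, X), -1)
Q = 1 (Q = Add(0, Mul(Pow(Add(4, Add(4, -5)), -1), 3)) = Add(0, Mul(Pow(Add(4, -1), -1), 3)) = Add(0, Mul(Pow(3, -1), 3)) = Add(0, Mul(Rational(1, 3), 3)) = Add(0, 1) = 1)
L = Rational(5178809, 109) (L = Add(Add(Mul(-224, Pow(Pow(-212, -1), -1)), Mul(1, Pow(109, -1))), 24) = Add(Add(Mul(-224, Pow(Rational(-1, 212), -1)), Mul(1, Rational(1, 109))), 24) = Add(Add(Mul(-224, -212), Rational(1, 109)), 24) = Add(Add(47488, Rational(1, 109)), 24) = Add(Rational(5176193, 109), 24) = Rational(5178809, 109) ≈ 47512.)
Mul(-1, L) = Mul(-1, Rational(5178809, 109)) = Rational(-5178809, 109)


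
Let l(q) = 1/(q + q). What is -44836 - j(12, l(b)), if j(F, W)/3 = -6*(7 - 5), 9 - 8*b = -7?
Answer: -44800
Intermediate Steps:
b = 2 (b = 9/8 - ⅛*(-7) = 9/8 + 7/8 = 2)
l(q) = 1/(2*q)
j(F, W) = -36 (j(F, W) = 3*(-6*(7 - 5)) = 3*(-6*2) = 3*(-12) = -36)
-44836 - j(12, l(b)) = -44836 - 1*(-36) = -44836 + 36 = -44800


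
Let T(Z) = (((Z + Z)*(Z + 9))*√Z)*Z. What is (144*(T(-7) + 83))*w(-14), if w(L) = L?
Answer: -167328 - 395136*I*√7 ≈ -1.6733e+5 - 1.0454e+6*I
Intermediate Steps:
T(Z) = 2*Z^(5/2)*(9 + Z) (T(Z) = (((2*Z)*(9 + Z))*√Z)*Z = ((2*Z*(9 + Z))*√Z)*Z = (2*Z^(3/2)*(9 + Z))*Z = 2*Z^(5/2)*(9 + Z))
(144*(T(-7) + 83))*w(-14) = (144*(2*(-7)^(5/2)*(9 - 7) + 83))*(-14) = (144*(2*(49*I*√7)*2 + 83))*(-14) = (144*(196*I*√7 + 83))*(-14) = (144*(83 + 196*I*√7))*(-14) = (11952 + 28224*I*√7)*(-14) = -167328 - 395136*I*√7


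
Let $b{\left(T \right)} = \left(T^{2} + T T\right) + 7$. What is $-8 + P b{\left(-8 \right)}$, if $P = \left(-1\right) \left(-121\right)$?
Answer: $16327$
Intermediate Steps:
$b{\left(T \right)} = 7 + 2 T^{2}$ ($b{\left(T \right)} = \left(T^{2} + T^{2}\right) + 7 = 2 T^{2} + 7 = 7 + 2 T^{2}$)
$P = 121$
$-8 + P b{\left(-8 \right)} = -8 + 121 \left(7 + 2 \left(-8\right)^{2}\right) = -8 + 121 \left(7 + 2 \cdot 64\right) = -8 + 121 \left(7 + 128\right) = -8 + 121 \cdot 135 = -8 + 16335 = 16327$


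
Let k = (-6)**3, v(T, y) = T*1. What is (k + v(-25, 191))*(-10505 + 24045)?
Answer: -3263140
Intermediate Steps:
v(T, y) = T
k = -216
(k + v(-25, 191))*(-10505 + 24045) = (-216 - 25)*(-10505 + 24045) = -241*13540 = -3263140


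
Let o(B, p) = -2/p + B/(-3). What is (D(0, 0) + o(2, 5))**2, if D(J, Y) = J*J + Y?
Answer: 256/225 ≈ 1.1378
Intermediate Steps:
o(B, p) = -2/p - B/3 (o(B, p) = -2/p + B*(-1/3) = -2/p - B/3)
D(J, Y) = Y + J**2 (D(J, Y) = J**2 + Y = Y + J**2)
(D(0, 0) + o(2, 5))**2 = ((0 + 0**2) + (-2/5 - 1/3*2))**2 = ((0 + 0) + (-2*1/5 - 2/3))**2 = (0 + (-2/5 - 2/3))**2 = (0 - 16/15)**2 = (-16/15)**2 = 256/225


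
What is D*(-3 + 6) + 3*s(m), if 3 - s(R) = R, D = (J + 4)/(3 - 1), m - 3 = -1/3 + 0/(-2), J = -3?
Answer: 5/2 ≈ 2.5000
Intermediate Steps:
m = 8/3 (m = 3 + (-1/3 + 0/(-2)) = 3 + (-1*⅓ + 0*(-½)) = 3 + (-⅓ + 0) = 3 - ⅓ = 8/3 ≈ 2.6667)
D = ½ (D = (-3 + 4)/(3 - 1) = 1/2 = 1*(½) = ½ ≈ 0.50000)
s(R) = 3 - R
D*(-3 + 6) + 3*s(m) = (-3 + 6)/2 + 3*(3 - 1*8/3) = (½)*3 + 3*(3 - 8/3) = 3/2 + 3*(⅓) = 3/2 + 1 = 5/2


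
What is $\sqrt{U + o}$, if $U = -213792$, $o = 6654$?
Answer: $i \sqrt{207138} \approx 455.12 i$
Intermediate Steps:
$\sqrt{U + o} = \sqrt{-213792 + 6654} = \sqrt{-207138} = i \sqrt{207138}$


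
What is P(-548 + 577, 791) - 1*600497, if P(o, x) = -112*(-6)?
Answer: -599825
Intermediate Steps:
P(o, x) = 672
P(-548 + 577, 791) - 1*600497 = 672 - 1*600497 = 672 - 600497 = -599825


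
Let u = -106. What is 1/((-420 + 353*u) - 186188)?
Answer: -1/224026 ≈ -4.4638e-6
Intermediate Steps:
1/((-420 + 353*u) - 186188) = 1/((-420 + 353*(-106)) - 186188) = 1/((-420 - 37418) - 186188) = 1/(-37838 - 186188) = 1/(-224026) = -1/224026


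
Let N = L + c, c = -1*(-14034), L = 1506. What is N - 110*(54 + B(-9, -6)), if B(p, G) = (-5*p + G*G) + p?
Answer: 1680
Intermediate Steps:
c = 14034
B(p, G) = G**2 - 4*p (B(p, G) = (-5*p + G**2) + p = (G**2 - 5*p) + p = G**2 - 4*p)
N = 15540 (N = 1506 + 14034 = 15540)
N - 110*(54 + B(-9, -6)) = 15540 - 110*(54 + ((-6)**2 - 4*(-9))) = 15540 - 110*(54 + (36 + 36)) = 15540 - 110*(54 + 72) = 15540 - 110*126 = 15540 - 13860 = 1680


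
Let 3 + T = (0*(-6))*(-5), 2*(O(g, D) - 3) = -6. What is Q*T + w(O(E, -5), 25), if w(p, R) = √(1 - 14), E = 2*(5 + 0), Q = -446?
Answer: 1338 + I*√13 ≈ 1338.0 + 3.6056*I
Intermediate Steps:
E = 10 (E = 2*5 = 10)
O(g, D) = 0 (O(g, D) = 3 + (½)*(-6) = 3 - 3 = 0)
w(p, R) = I*√13 (w(p, R) = √(-13) = I*√13)
T = -3 (T = -3 + (0*(-6))*(-5) = -3 + 0*(-5) = -3 + 0 = -3)
Q*T + w(O(E, -5), 25) = -446*(-3) + I*√13 = 1338 + I*√13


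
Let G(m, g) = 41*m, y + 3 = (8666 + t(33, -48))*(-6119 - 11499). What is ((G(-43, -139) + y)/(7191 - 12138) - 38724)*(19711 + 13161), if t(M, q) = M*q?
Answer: -731897118064/1649 ≈ -4.4384e+8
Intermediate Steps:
y = -124770679 (y = -3 + (8666 + 33*(-48))*(-6119 - 11499) = -3 + (8666 - 1584)*(-17618) = -3 + 7082*(-17618) = -3 - 124770676 = -124770679)
((G(-43, -139) + y)/(7191 - 12138) - 38724)*(19711 + 13161) = ((41*(-43) - 124770679)/(7191 - 12138) - 38724)*(19711 + 13161) = ((-1763 - 124770679)/(-4947) - 38724)*32872 = (-124772442*(-1/4947) - 38724)*32872 = (41590814/1649 - 38724)*32872 = -22265062/1649*32872 = -731897118064/1649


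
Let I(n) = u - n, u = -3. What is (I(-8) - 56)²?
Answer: 2601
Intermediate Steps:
I(n) = -3 - n
(I(-8) - 56)² = ((-3 - 1*(-8)) - 56)² = ((-3 + 8) - 56)² = (5 - 56)² = (-51)² = 2601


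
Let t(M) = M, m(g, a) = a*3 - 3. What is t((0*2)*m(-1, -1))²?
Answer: 0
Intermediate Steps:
m(g, a) = -3 + 3*a (m(g, a) = 3*a - 3 = -3 + 3*a)
t((0*2)*m(-1, -1))² = ((0*2)*(-3 + 3*(-1)))² = (0*(-3 - 3))² = (0*(-6))² = 0² = 0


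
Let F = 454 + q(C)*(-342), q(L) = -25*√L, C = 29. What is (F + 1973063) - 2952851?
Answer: -979334 + 8550*√29 ≈ -9.3329e+5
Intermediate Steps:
F = 454 + 8550*√29 (F = 454 - 25*√29*(-342) = 454 + 8550*√29 ≈ 46497.)
(F + 1973063) - 2952851 = ((454 + 8550*√29) + 1973063) - 2952851 = (1973517 + 8550*√29) - 2952851 = -979334 + 8550*√29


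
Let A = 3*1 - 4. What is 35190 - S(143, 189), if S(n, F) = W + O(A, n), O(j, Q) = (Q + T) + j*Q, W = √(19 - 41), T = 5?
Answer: 35185 - I*√22 ≈ 35185.0 - 4.6904*I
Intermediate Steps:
A = -1 (A = 3 - 4 = -1)
W = I*√22 (W = √(-22) = I*√22 ≈ 4.6904*I)
O(j, Q) = 5 + Q + Q*j (O(j, Q) = (Q + 5) + j*Q = (5 + Q) + Q*j = 5 + Q + Q*j)
S(n, F) = 5 + I*√22 (S(n, F) = I*√22 + (5 + n + n*(-1)) = I*√22 + (5 + n - n) = I*√22 + 5 = 5 + I*√22)
35190 - S(143, 189) = 35190 - (5 + I*√22) = 35190 + (-5 - I*√22) = 35185 - I*√22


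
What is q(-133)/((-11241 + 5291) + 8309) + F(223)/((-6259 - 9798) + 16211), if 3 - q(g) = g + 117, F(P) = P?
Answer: 75569/51898 ≈ 1.4561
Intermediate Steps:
q(g) = -114 - g (q(g) = 3 - (g + 117) = 3 - (117 + g) = 3 + (-117 - g) = -114 - g)
q(-133)/((-11241 + 5291) + 8309) + F(223)/((-6259 - 9798) + 16211) = (-114 - 1*(-133))/((-11241 + 5291) + 8309) + 223/((-6259 - 9798) + 16211) = (-114 + 133)/(-5950 + 8309) + 223/(-16057 + 16211) = 19/2359 + 223/154 = 75569/51898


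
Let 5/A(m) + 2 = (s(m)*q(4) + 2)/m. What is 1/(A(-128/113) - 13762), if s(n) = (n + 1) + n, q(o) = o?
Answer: -9/123794 ≈ -7.2701e-5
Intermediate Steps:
s(n) = 1 + 2*n (s(n) = (1 + n) + n = 1 + 2*n)
A(m) = 5/(-2 + (6 + 8*m)/m) (A(m) = 5/(-2 + ((1 + 2*m)*4 + 2)/m) = 5/(-2 + ((4 + 8*m) + 2)/m) = 5/(-2 + (6 + 8*m)/m))
1/(A(-128/113) - 13762) = 1/(5*(-128/113)/(6*(1 - 128/113)) - 13762) = 1/(5*(-128*1/113)/(6*(1 - 128*1/113)) - 13762) = 1/((5/6)*(-128/113)/(1 - 128/113) - 13762) = 1/((5/6)*(-128/113)/(-15/113) - 13762) = 1/((5/6)*(-128/113)*(-113/15) - 13762) = 1/(64/9 - 13762) = 1/(-123794/9) = -9/123794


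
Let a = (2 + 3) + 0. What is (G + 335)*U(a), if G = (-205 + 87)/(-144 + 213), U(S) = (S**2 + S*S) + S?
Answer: 1264835/69 ≈ 18331.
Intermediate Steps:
a = 5 (a = 5 + 0 = 5)
U(S) = S + 2*S**2 (U(S) = (S**2 + S**2) + S = 2*S**2 + S = S + 2*S**2)
G = -118/69 ≈ -1.7101
(G + 335)*U(a) = (-118/69 + 335)*(5*(1 + 2*5)) = 22997*(5*(1 + 10))/69 = 22997*(5*11)/69 = (22997/69)*55 = 1264835/69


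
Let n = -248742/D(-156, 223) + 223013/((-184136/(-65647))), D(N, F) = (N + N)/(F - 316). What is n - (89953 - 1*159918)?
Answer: 13870584033/184136 ≈ 75328.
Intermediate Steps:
D(N, F) = 2*N/(-316 + F) (D(N, F) = (2*N)/(-316 + F) = 2*N/(-316 + F))
n = 987508793/184136 (n = -248742/(2*(-156)/(-316 + 223)) + 223013/((-184136/(-65647))) = -248742/(2*(-156)/(-93)) + 223013/((-184136*(-1/65647))) = -248742/(2*(-156)*(-1/93)) + 223013/(184136/65647) = -248742/104/31 + 223013*(65647/184136) = -248742*31/104 + 14640134411/184136 = -296577/4 + 14640134411/184136 = 987508793/184136 ≈ 5362.9)
n - (89953 - 1*159918) = 987508793/184136 - (89953 - 1*159918) = 987508793/184136 - (89953 - 159918) = 987508793/184136 - 1*(-69965) = 987508793/184136 + 69965 = 13870584033/184136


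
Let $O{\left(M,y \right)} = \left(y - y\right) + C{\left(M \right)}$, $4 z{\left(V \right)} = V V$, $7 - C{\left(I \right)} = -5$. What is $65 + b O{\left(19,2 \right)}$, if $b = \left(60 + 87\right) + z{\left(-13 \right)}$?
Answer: $2336$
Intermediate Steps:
$C{\left(I \right)} = 12$ ($C{\left(I \right)} = 7 - -5 = 7 + 5 = 12$)
$z{\left(V \right)} = \frac{V^{2}}{4}$ ($z{\left(V \right)} = \frac{V V}{4} = \frac{V^{2}}{4}$)
$b = \frac{757}{4}$ ($b = \left(60 + 87\right) + \frac{\left(-13\right)^{2}}{4} = 147 + \frac{1}{4} \cdot 169 = 147 + \frac{169}{4} = \frac{757}{4} \approx 189.25$)
$O{\left(M,y \right)} = 12$ ($O{\left(M,y \right)} = \left(y - y\right) + 12 = 0 + 12 = 12$)
$65 + b O{\left(19,2 \right)} = 65 + \frac{757}{4} \cdot 12 = 65 + 2271 = 2336$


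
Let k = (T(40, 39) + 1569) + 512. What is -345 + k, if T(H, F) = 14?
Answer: 1750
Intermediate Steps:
k = 2095 (k = (14 + 1569) + 512 = 1583 + 512 = 2095)
-345 + k = -345 + 2095 = 1750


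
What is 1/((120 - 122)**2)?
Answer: 1/4 ≈ 0.25000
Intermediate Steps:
1/((120 - 122)**2) = 1/((-2)**2) = 1/4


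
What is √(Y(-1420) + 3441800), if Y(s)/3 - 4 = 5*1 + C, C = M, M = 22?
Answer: √3441893 ≈ 1855.2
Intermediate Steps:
C = 22
Y(s) = 93 (Y(s) = 12 + 3*(5*1 + 22) = 12 + 3*(5 + 22) = 12 + 3*27 = 12 + 81 = 93)
√(Y(-1420) + 3441800) = √(93 + 3441800) = √3441893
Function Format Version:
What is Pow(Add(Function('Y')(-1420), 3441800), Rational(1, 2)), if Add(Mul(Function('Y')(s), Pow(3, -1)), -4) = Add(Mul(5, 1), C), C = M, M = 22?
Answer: Pow(3441893, Rational(1, 2)) ≈ 1855.2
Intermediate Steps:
C = 22
Function('Y')(s) = 93 (Function('Y')(s) = Add(12, Mul(3, Add(Mul(5, 1), 22))) = Add(12, Mul(3, Add(5, 22))) = Add(12, Mul(3, 27)) = Add(12, 81) = 93)
Pow(Add(Function('Y')(-1420), 3441800), Rational(1, 2)) = Pow(Add(93, 3441800), Rational(1, 2)) = Pow(3441893, Rational(1, 2))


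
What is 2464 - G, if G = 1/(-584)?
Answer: 1438977/584 ≈ 2464.0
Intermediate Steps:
G = -1/584 ≈ -0.0017123
2464 - G = 2464 - 1*(-1/584) = 2464 + 1/584 = 1438977/584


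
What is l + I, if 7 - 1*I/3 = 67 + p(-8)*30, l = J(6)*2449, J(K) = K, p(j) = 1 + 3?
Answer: 14154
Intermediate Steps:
p(j) = 4
l = 14694 (l = 6*2449 = 14694)
I = -540 (I = 21 - 3*(67 + 4*30) = 21 - 3*(67 + 120) = 21 - 3*187 = 21 - 561 = -540)
l + I = 14694 - 540 = 14154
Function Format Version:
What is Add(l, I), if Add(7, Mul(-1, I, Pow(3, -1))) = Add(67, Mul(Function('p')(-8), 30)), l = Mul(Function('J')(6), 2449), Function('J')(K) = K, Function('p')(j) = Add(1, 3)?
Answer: 14154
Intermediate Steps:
Function('p')(j) = 4
l = 14694 (l = Mul(6, 2449) = 14694)
I = -540 (I = Add(21, Mul(-3, Add(67, Mul(4, 30)))) = Add(21, Mul(-3, Add(67, 120))) = Add(21, Mul(-3, 187)) = Add(21, -561) = -540)
Add(l, I) = Add(14694, -540) = 14154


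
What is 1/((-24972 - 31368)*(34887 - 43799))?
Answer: 1/502102080 ≈ 1.9916e-9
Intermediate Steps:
1/((-24972 - 31368)*(34887 - 43799)) = 1/(-56340*(-8912)) = 1/502102080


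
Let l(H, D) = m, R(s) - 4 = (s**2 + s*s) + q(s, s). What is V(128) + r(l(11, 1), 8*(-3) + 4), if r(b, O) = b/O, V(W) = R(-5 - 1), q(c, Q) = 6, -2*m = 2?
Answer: 1641/20 ≈ 82.050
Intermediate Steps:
m = -1 (m = -1/2*2 = -1)
R(s) = 10 + 2*s**2 (R(s) = 4 + ((s**2 + s*s) + 6) = 4 + ((s**2 + s**2) + 6) = 4 + (2*s**2 + 6) = 4 + (6 + 2*s**2) = 10 + 2*s**2)
V(W) = 82 (V(W) = 10 + 2*(-5 - 1)**2 = 10 + 2*(-6)**2 = 10 + 2*36 = 10 + 72 = 82)
l(H, D) = -1
V(128) + r(l(11, 1), 8*(-3) + 4) = 82 - 1/(8*(-3) + 4) = 82 - 1/(-24 + 4) = 82 - 1/(-20) = 82 - 1*(-1/20) = 82 + 1/20 = 1641/20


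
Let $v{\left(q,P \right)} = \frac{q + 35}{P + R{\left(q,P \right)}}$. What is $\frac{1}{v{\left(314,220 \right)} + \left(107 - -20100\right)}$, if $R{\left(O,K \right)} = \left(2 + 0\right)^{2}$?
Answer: $\frac{224}{4526717} \approx 4.9484 \cdot 10^{-5}$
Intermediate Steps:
$R{\left(O,K \right)} = 4$ ($R{\left(O,K \right)} = 2^{2} = 4$)
$v{\left(q,P \right)} = \frac{35 + q}{4 + P}$ ($v{\left(q,P \right)} = \frac{q + 35}{P + 4} = \frac{35 + q}{4 + P}$)
$\frac{1}{v{\left(314,220 \right)} + \left(107 - -20100\right)} = \frac{1}{\frac{35 + 314}{4 + 220} + \left(107 - -20100\right)} = \frac{1}{\frac{1}{224} \cdot 349 + \left(107 + 20100\right)} = \frac{1}{\frac{1}{224} \cdot 349 + 20207} = \frac{1}{\frac{349}{224} + 20207} = \frac{1}{\frac{4526717}{224}} = \frac{224}{4526717}$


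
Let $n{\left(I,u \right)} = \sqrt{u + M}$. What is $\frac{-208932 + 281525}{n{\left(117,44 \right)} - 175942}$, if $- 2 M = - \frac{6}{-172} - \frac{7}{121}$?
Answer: $- \frac{20447241853544}{49557514100277} - \frac{1597046 \sqrt{39386581}}{644247683303601} \approx -0.41261$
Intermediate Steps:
$M = \frac{239}{20812}$ ($M = - \frac{- \frac{6}{-172} - \frac{7}{121}}{2} = - \frac{\left(-6\right) \left(- \frac{1}{172}\right) - \frac{7}{121}}{2} = - \frac{\frac{3}{86} - \frac{7}{121}}{2} = \left(- \frac{1}{2}\right) \left(- \frac{239}{10406}\right) = \frac{239}{20812} \approx 0.011484$)
$n{\left(I,u \right)} = \sqrt{\frac{239}{20812} + u}$ ($n{\left(I,u \right)} = \sqrt{u + \frac{239}{20812}} = \sqrt{\frac{239}{20812} + u}$)
$\frac{-208932 + 281525}{n{\left(117,44 \right)} - 175942} = \frac{-208932 + 281525}{\frac{\sqrt{10277 + 894916 \cdot 44}}{946} - 175942} = \frac{72593}{\frac{\sqrt{10277 + 39376304}}{946} - 175942} = \frac{72593}{\frac{\sqrt{39386581}}{946} - 175942} = \frac{72593}{-175942 + \frac{\sqrt{39386581}}{946}}$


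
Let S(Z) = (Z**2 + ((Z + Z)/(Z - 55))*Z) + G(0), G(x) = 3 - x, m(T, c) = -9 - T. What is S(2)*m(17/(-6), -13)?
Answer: -4477/106 ≈ -42.236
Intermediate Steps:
S(Z) = 3 + Z**2 + 2*Z**2/(-55 + Z) (S(Z) = (Z**2 + ((Z + Z)/(Z - 55))*Z) + (3 - 1*0) = (Z**2 + ((2*Z)/(-55 + Z))*Z) + (3 + 0) = (Z**2 + (2*Z/(-55 + Z))*Z) + 3 = (Z**2 + 2*Z**2/(-55 + Z)) + 3 = 3 + Z**2 + 2*Z**2/(-55 + Z))
S(2)*m(17/(-6), -13) = ((-165 + 2**3 - 53*2**2 + 3*2)/(-55 + 2))*(-9 - 17/(-6)) = ((-165 + 8 - 53*4 + 6)/(-53))*(-9 - 17*(-1)/6) = (-(-165 + 8 - 212 + 6)/53)*(-9 - 1*(-17/6)) = (-1/53*(-363))*(-9 + 17/6) = (363/53)*(-37/6) = -4477/106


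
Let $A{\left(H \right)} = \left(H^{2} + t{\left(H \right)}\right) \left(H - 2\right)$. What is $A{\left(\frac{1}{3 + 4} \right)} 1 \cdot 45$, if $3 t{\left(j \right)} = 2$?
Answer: $- \frac{19695}{343} \approx -57.42$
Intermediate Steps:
$t{\left(j \right)} = \frac{2}{3}$ ($t{\left(j \right)} = \frac{1}{3} \cdot 2 = \frac{2}{3}$)
$A{\left(H \right)} = \left(-2 + H\right) \left(\frac{2}{3} + H^{2}\right)$ ($A{\left(H \right)} = \left(H^{2} + \frac{2}{3}\right) \left(H - 2\right) = \left(\frac{2}{3} + H^{2}\right) \left(-2 + H\right) = \left(-2 + H\right) \left(\frac{2}{3} + H^{2}\right)$)
$A{\left(\frac{1}{3 + 4} \right)} 1 \cdot 45 = \left(- \frac{4}{3} + \left(\frac{1}{3 + 4}\right)^{3} - 2 \left(\frac{1}{3 + 4}\right)^{2} + \frac{2}{3 \left(3 + 4\right)}\right) 1 \cdot 45 = \left(- \frac{4}{3} + \left(\frac{1}{7}\right)^{3} - 2 \left(\frac{1}{7}\right)^{2} + \frac{2}{3 \cdot 7}\right) 45 = \left(- \frac{4}{3} + \left(\frac{1}{7}\right)^{3} - \frac{2}{49} + \frac{2}{3} \cdot \frac{1}{7}\right) 45 = \left(- \frac{4}{3} + \frac{1}{343} - \frac{2}{49} + \frac{2}{21}\right) 45 = \left(- \frac{1313}{1029}\right) 45 = - \frac{19695}{343}$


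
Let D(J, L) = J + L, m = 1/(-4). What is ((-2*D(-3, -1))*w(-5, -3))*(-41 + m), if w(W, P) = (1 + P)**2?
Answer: -1320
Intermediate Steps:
m = -1/4 ≈ -0.25000
((-2*D(-3, -1))*w(-5, -3))*(-41 + m) = ((-2*(-3 - 1))*(1 - 3)**2)*(-41 - 1/4) = (-2*(-4)*(-2)**2)*(-165/4) = (8*4)*(-165/4) = 32*(-165/4) = -1320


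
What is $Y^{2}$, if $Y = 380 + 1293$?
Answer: $2798929$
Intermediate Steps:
$Y = 1673$
$Y^{2} = 1673^{2} = 2798929$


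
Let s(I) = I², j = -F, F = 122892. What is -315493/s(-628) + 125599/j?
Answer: -22076450443/12116659632 ≈ -1.8220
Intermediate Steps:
j = -122892 (j = -1*122892 = -122892)
-315493/s(-628) + 125599/j = -315493/((-628)²) + 125599/(-122892) = -315493/394384 + 125599*(-1/122892) = -315493*1/394384 - 125599/122892 = -315493/394384 - 125599/122892 = -22076450443/12116659632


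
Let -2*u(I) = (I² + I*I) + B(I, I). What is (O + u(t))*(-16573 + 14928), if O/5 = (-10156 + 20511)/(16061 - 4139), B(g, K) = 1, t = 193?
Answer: 365220238390/5961 ≈ 6.1268e+7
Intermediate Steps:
O = 51775/11922 (O = 5*((-10156 + 20511)/(16061 - 4139)) = 5*(10355/11922) = 51775/11922 ≈ 4.3428)
u(I) = -½ - I² (u(I) = -((I² + I*I) + 1)/2 = -((I² + I²) + 1)/2 = -(2*I² + 1)/2 = -(1 + 2*I²)/2 = -½ - I²)
(O + u(t))*(-16573 + 14928) = (51775/11922 + (-½ - 1*193²))*(-16573 + 14928) = (51775/11922 + (-½ - 1*37249))*(-1645) = (51775/11922 + (-½ - 37249))*(-1645) = (51775/11922 - 74499/2)*(-1645) = -222018382/5961*(-1645) = 365220238390/5961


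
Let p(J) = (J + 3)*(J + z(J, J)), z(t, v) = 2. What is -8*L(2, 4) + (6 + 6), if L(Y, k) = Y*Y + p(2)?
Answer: -180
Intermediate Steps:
p(J) = (2 + J)*(3 + J) (p(J) = (J + 3)*(J + 2) = (3 + J)*(2 + J) = (2 + J)*(3 + J))
L(Y, k) = 20 + Y**2 (L(Y, k) = Y*Y + (6 + 2**2 + 5*2) = Y**2 + (6 + 4 + 10) = Y**2 + 20 = 20 + Y**2)
-8*L(2, 4) + (6 + 6) = -8*(20 + 2**2) + (6 + 6) = -8*(20 + 4) + 12 = -8*24 + 12 = -192 + 12 = -180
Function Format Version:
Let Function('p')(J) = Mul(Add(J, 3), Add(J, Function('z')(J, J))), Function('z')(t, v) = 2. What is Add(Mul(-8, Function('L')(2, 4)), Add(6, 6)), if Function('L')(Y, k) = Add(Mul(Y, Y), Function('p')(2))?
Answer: -180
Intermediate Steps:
Function('p')(J) = Mul(Add(2, J), Add(3, J)) (Function('p')(J) = Mul(Add(J, 3), Add(J, 2)) = Mul(Add(3, J), Add(2, J)) = Mul(Add(2, J), Add(3, J)))
Function('L')(Y, k) = Add(20, Pow(Y, 2)) (Function('L')(Y, k) = Add(Mul(Y, Y), Add(6, Pow(2, 2), Mul(5, 2))) = Add(Pow(Y, 2), Add(6, 4, 10)) = Add(Pow(Y, 2), 20) = Add(20, Pow(Y, 2)))
Add(Mul(-8, Function('L')(2, 4)), Add(6, 6)) = Add(Mul(-8, Add(20, Pow(2, 2))), Add(6, 6)) = Add(Mul(-8, Add(20, 4)), 12) = Add(Mul(-8, 24), 12) = Add(-192, 12) = -180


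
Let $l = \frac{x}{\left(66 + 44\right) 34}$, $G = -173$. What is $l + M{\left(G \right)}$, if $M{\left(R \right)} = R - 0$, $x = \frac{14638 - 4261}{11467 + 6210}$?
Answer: $- \frac{11437362163}{66111980} \approx -173.0$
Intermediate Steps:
$x = \frac{10377}{17677} \approx 0.58703$
$M{\left(R \right)} = R$ ($M{\left(R \right)} = R + 0 = R$)
$l = \frac{10377}{66111980}$ ($l = \frac{10377}{17677 \left(66 + 44\right) 34} = \frac{10377}{17677 \cdot 110 \cdot 34} = \frac{10377}{17677 \cdot 3740} = \frac{10377}{17677} \cdot \frac{1}{3740} = \frac{10377}{66111980} \approx 0.00015696$)
$l + M{\left(G \right)} = \frac{10377}{66111980} - 173 = - \frac{11437362163}{66111980}$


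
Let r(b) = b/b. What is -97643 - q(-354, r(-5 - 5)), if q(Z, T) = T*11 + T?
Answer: -97655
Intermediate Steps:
r(b) = 1
q(Z, T) = 12*T (q(Z, T) = 11*T + T = 12*T)
-97643 - q(-354, r(-5 - 5)) = -97643 - 12 = -97655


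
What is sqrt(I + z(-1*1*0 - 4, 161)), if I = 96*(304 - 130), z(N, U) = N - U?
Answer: sqrt(16539) ≈ 128.60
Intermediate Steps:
I = 16704 (I = 96*174 = 16704)
sqrt(I + z(-1*1*0 - 4, 161)) = sqrt(16704 + ((-1*1*0 - 4) - 1*161)) = sqrt(16704 + ((-1*0 - 4) - 161)) = sqrt(16704 + ((0 - 4) - 161)) = sqrt(16704 + (-4 - 161)) = sqrt(16704 - 165) = sqrt(16539)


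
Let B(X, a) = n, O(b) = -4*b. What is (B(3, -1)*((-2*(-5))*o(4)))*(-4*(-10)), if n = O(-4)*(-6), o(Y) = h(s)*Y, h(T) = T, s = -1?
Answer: 153600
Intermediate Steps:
o(Y) = -Y
n = -96 (n = -4*(-4)*(-6) = 16*(-6) = -96)
B(X, a) = -96
(B(3, -1)*((-2*(-5))*o(4)))*(-4*(-10)) = (-96*(-2*(-5))*(-1*4))*(-4*(-10)) = -960*(-4)*40 = -96*(-40)*40 = 3840*40 = 153600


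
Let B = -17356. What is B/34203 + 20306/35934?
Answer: 3936423/68280589 ≈ 0.057651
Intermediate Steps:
B/34203 + 20306/35934 = -17356/34203 + 20306/35934 = -17356*1/34203 + 20306*(1/35934) = -17356/34203 + 10153/17967 = 3936423/68280589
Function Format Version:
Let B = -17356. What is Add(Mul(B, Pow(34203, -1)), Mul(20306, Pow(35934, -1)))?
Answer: Rational(3936423, 68280589) ≈ 0.057651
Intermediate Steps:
Add(Mul(B, Pow(34203, -1)), Mul(20306, Pow(35934, -1))) = Add(Mul(-17356, Pow(34203, -1)), Mul(20306, Pow(35934, -1))) = Add(Mul(-17356, Rational(1, 34203)), Mul(20306, Rational(1, 35934))) = Add(Rational(-17356, 34203), Rational(10153, 17967)) = Rational(3936423, 68280589)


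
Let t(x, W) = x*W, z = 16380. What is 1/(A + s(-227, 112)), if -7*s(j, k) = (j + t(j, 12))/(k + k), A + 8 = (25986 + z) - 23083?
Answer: 1568/30226151 ≈ 5.1876e-5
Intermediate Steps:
t(x, W) = W*x
A = 19275 (A = -8 + ((25986 + 16380) - 23083) = -8 + (42366 - 23083) = -8 + 19283 = 19275)
s(j, k) = -13*j/(14*k) (s(j, k) = -(j + 12*j)/(7*(k + k)) = -13*j/(7*(2*k)) = -13*j*1/(2*k)/7 = -13*j/(14*k))
1/(A + s(-227, 112)) = 1/(19275 - 13/14*(-227)/112) = 1/(19275 - 13/14*(-227)*1/112) = 1/(19275 + 2951/1568) = 1/(30226151/1568) = 1568/30226151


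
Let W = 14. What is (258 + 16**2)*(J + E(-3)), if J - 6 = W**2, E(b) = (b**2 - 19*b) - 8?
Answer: 133640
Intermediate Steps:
E(b) = -8 + b**2 - 19*b
J = 202 (J = 6 + 14**2 = 6 + 196 = 202)
(258 + 16**2)*(J + E(-3)) = (258 + 16**2)*(202 + (-8 + (-3)**2 - 19*(-3))) = (258 + 256)*(202 + (-8 + 9 + 57)) = 514*(202 + 58) = 514*260 = 133640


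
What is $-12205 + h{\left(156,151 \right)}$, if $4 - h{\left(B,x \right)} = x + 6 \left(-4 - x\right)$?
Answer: $-11422$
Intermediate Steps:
$h{\left(B,x \right)} = 28 + 5 x$ ($h{\left(B,x \right)} = 4 - \left(x + 6 \left(-4 - x\right)\right) = 4 - \left(x - \left(24 + 6 x\right)\right) = 4 - \left(-24 - 5 x\right) = 4 + \left(24 + 5 x\right) = 28 + 5 x$)
$-12205 + h{\left(156,151 \right)} = -12205 + \left(28 + 5 \cdot 151\right) = -12205 + \left(28 + 755\right) = -12205 + 783 = -11422$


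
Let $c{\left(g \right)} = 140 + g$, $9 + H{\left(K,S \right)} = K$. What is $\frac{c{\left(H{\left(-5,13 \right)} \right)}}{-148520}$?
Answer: $- \frac{63}{74260} \approx -0.00084837$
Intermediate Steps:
$H{\left(K,S \right)} = -9 + K$
$\frac{c{\left(H{\left(-5,13 \right)} \right)}}{-148520} = \frac{140 - 14}{-148520} = \left(140 - 14\right) \left(- \frac{1}{148520}\right) = 126 \left(- \frac{1}{148520}\right) = - \frac{63}{74260}$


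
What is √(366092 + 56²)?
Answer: 2*√92307 ≈ 607.64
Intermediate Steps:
√(366092 + 56²) = √(366092 + 3136) = √369228 = 2*√92307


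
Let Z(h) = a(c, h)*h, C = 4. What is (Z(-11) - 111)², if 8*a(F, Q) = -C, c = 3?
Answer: 44521/4 ≈ 11130.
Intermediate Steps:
a(F, Q) = -½ (a(F, Q) = (-1*4)/8 = (⅛)*(-4) = -½)
Z(h) = -h/2
(Z(-11) - 111)² = (-½*(-11) - 111)² = (11/2 - 111)² = (-211/2)² = 44521/4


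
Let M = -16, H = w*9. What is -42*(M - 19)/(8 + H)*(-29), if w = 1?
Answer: -42630/17 ≈ -2507.6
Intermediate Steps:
H = 9 (H = 1*9 = 9)
-42*(M - 19)/(8 + H)*(-29) = -42*(-16 - 19)/(8 + 9)*(-29) = -(-1470)/17*(-29) = -42*(-35/17)*(-29) = (1470/17)*(-29) = -42630/17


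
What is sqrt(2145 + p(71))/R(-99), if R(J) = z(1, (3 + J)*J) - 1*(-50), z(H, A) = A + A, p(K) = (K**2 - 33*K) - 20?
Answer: sqrt(4823)/19058 ≈ 0.0036440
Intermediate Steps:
p(K) = -20 + K**2 - 33*K
z(H, A) = 2*A
R(J) = 50 + 2*J*(3 + J) (R(J) = 2*((3 + J)*J) - 1*(-50) = 2*(J*(3 + J)) + 50 = 2*J*(3 + J) + 50 = 50 + 2*J*(3 + J))
sqrt(2145 + p(71))/R(-99) = sqrt(2145 + (-20 + 71**2 - 33*71))/(50 + 2*(-99)*(3 - 99)) = sqrt(2145 + (-20 + 5041 - 2343))/(50 + 2*(-99)*(-96)) = sqrt(2145 + 2678)/(50 + 19008) = sqrt(4823)/19058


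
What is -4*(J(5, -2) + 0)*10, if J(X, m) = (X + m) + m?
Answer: -40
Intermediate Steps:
J(X, m) = X + 2*m
-4*(J(5, -2) + 0)*10 = -4*((5 + 2*(-2)) + 0)*10 = -4*((5 - 4) + 0)*10 = -4*(1 + 0)*10 = -4*1*10 = -4*10 = -40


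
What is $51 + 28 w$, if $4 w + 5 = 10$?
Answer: $86$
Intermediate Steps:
$w = \frac{5}{4}$ ($w = - \frac{5}{4} + \frac{1}{4} \cdot 10 = - \frac{5}{4} + \frac{5}{2} = \frac{5}{4} \approx 1.25$)
$51 + 28 w = 51 + 28 \cdot \frac{5}{4} = 51 + 35 = 86$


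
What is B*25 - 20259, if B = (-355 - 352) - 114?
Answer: -40784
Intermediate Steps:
B = -821 (B = -707 - 114 = -821)
B*25 - 20259 = -821*25 - 20259 = -20525 - 20259 = -40784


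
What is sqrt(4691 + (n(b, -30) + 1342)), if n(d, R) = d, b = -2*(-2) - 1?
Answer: 2*sqrt(1509) ≈ 77.692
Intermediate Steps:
b = 3 (b = 4 - 1 = 3)
sqrt(4691 + (n(b, -30) + 1342)) = sqrt(4691 + (3 + 1342)) = sqrt(4691 + 1345) = sqrt(6036) = 2*sqrt(1509)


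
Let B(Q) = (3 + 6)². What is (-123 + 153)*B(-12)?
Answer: 2430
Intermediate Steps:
B(Q) = 81 (B(Q) = 9² = 81)
(-123 + 153)*B(-12) = (-123 + 153)*81 = 30*81 = 2430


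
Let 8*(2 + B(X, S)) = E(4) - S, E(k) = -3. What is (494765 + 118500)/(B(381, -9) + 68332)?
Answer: 2453060/273323 ≈ 8.9749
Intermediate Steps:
B(X, S) = -19/8 - S/8 (B(X, S) = -2 + (-3 - S)/8 = -2 + (-3/8 - S/8) = -19/8 - S/8)
(494765 + 118500)/(B(381, -9) + 68332) = (494765 + 118500)/((-19/8 - ⅛*(-9)) + 68332) = 613265/((-19/8 + 9/8) + 68332) = 613265/(-5/4 + 68332) = 613265/(273323/4) = 613265*(4/273323) = 2453060/273323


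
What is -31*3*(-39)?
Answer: 3627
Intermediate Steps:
-31*3*(-39) = -93*(-39) = 3627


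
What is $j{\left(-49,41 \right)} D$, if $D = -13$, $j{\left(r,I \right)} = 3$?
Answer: $-39$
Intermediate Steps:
$j{\left(-49,41 \right)} D = 3 \left(-13\right) = -39$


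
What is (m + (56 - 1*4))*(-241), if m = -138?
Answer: 20726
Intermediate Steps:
(m + (56 - 1*4))*(-241) = (-138 + (56 - 1*4))*(-241) = (-138 + (56 - 4))*(-241) = (-138 + 52)*(-241) = -86*(-241) = 20726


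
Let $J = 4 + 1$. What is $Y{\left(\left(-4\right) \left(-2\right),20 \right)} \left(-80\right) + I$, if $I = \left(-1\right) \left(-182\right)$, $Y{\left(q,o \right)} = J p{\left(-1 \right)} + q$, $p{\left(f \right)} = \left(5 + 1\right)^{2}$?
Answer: $-14858$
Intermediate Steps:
$J = 5$
$p{\left(f \right)} = 36$ ($p{\left(f \right)} = 6^{2} = 36$)
$Y{\left(q,o \right)} = 180 + q$ ($Y{\left(q,o \right)} = 5 \cdot 36 + q = 180 + q$)
$I = 182$
$Y{\left(\left(-4\right) \left(-2\right),20 \right)} \left(-80\right) + I = \left(180 - -8\right) \left(-80\right) + 182 = \left(180 + 8\right) \left(-80\right) + 182 = 188 \left(-80\right) + 182 = -15040 + 182 = -14858$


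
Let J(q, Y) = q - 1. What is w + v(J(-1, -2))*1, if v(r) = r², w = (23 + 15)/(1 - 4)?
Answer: -26/3 ≈ -8.6667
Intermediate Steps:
J(q, Y) = -1 + q
w = -38/3 (w = 38/(-3) = 38*(-⅓) = -38/3 ≈ -12.667)
w + v(J(-1, -2))*1 = -38/3 + (-1 - 1)²*1 = -38/3 + (-2)²*1 = -38/3 + 4*1 = -38/3 + 4 = -26/3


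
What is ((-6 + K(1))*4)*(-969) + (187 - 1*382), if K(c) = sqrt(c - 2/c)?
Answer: 23061 - 3876*I ≈ 23061.0 - 3876.0*I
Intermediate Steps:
((-6 + K(1))*4)*(-969) + (187 - 1*382) = ((-6 + sqrt(1 - 2/1))*4)*(-969) + (187 - 1*382) = ((-6 + sqrt(1 - 2*1))*4)*(-969) + (187 - 382) = ((-6 + sqrt(1 - 2))*4)*(-969) - 195 = ((-6 + sqrt(-1))*4)*(-969) - 195 = ((-6 + I)*4)*(-969) - 195 = (-24 + 4*I)*(-969) - 195 = (23256 - 3876*I) - 195 = 23061 - 3876*I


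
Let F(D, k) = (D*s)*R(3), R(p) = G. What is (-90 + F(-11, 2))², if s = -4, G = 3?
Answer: 1764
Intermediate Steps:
R(p) = 3
F(D, k) = -12*D (F(D, k) = (D*(-4))*3 = -4*D*3 = -12*D)
(-90 + F(-11, 2))² = (-90 - 12*(-11))² = (-90 + 132)² = 42² = 1764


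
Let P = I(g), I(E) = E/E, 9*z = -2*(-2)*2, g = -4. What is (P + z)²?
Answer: 289/81 ≈ 3.5679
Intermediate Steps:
z = 8/9 (z = (-2*(-2)*2)/9 = (4*2)/9 = (⅑)*8 = 8/9 ≈ 0.88889)
I(E) = 1
P = 1
(P + z)² = (1 + 8/9)² = (17/9)² = 289/81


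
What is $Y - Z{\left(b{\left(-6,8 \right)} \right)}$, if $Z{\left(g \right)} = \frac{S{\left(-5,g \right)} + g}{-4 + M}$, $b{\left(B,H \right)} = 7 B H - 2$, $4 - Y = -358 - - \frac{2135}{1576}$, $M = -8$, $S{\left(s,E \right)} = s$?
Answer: $\frac{1569989}{4728} \approx 332.06$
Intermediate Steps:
$Y = \frac{568377}{1576}$ ($Y = 4 - \left(-358 - - \frac{2135}{1576}\right) = 4 - \left(-358 + \frac{2135}{1576}\right) = 4 - - \frac{562073}{1576} = 4 + \frac{562073}{1576} = \frac{568377}{1576} \approx 360.65$)
$b{\left(B,H \right)} = -2 + 7 B H$ ($b{\left(B,H \right)} = 7 B H - 2 = -2 + 7 B H$)
$Z{\left(g \right)} = \frac{5}{12} - \frac{g}{12}$ ($Z{\left(g \right)} = \frac{-5 + g}{-4 - 8} = \frac{-5 + g}{-12} = \left(-5 + g\right) \left(- \frac{1}{12}\right) = \frac{5}{12} - \frac{g}{12}$)
$Y - Z{\left(b{\left(-6,8 \right)} \right)} = \frac{568377}{1576} - \left(\frac{5}{12} - \frac{-2 + 7 \left(-6\right) 8}{12}\right) = \frac{568377}{1576} - \left(\frac{5}{12} - \frac{-2 - 336}{12}\right) = \frac{568377}{1576} - \left(\frac{5}{12} - - \frac{169}{6}\right) = \frac{568377}{1576} - \left(\frac{5}{12} + \frac{169}{6}\right) = \frac{568377}{1576} - \frac{343}{12} = \frac{1569989}{4728}$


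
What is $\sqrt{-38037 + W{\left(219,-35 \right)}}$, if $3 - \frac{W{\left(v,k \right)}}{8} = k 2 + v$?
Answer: $i \sqrt{39205} \approx 198.0 i$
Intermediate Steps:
$W{\left(v,k \right)} = 24 - 16 k - 8 v$ ($W{\left(v,k \right)} = 24 - 8 \left(k 2 + v\right) = 24 - 8 \left(2 k + v\right) = 24 - 8 \left(v + 2 k\right) = 24 - \left(8 v + 16 k\right) = 24 - 16 k - 8 v$)
$\sqrt{-38037 + W{\left(219,-35 \right)}} = \sqrt{-38037 - 1168} = \sqrt{-39205} = i \sqrt{39205}$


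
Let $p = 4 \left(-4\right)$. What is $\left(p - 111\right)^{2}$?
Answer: $16129$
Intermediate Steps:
$p = -16$
$\left(p - 111\right)^{2} = \left(-16 - 111\right)^{2} = \left(-127\right)^{2} = 16129$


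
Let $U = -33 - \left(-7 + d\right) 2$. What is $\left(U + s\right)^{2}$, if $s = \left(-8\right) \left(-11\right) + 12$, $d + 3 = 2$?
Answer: $6889$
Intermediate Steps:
$d = -1$ ($d = -3 + 2 = -1$)
$s = 100$ ($s = 88 + 12 = 100$)
$U = -17$ ($U = -33 - \left(-7 - 1\right) 2 = -33 - \left(-8\right) 2 = -33 - -16 = -33 + 16 = -17$)
$\left(U + s\right)^{2} = \left(-17 + 100\right)^{2} = 83^{2} = 6889$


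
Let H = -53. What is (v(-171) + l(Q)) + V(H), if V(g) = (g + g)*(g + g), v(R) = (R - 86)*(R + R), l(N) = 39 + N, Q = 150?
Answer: 99319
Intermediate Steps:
v(R) = 2*R*(-86 + R) (v(R) = (-86 + R)*(2*R) = 2*R*(-86 + R))
V(g) = 4*g² (V(g) = (2*g)*(2*g) = 4*g²)
(v(-171) + l(Q)) + V(H) = (2*(-171)*(-86 - 171) + (39 + 150)) + 4*(-53)² = (2*(-171)*(-257) + 189) + 4*2809 = (87894 + 189) + 11236 = 88083 + 11236 = 99319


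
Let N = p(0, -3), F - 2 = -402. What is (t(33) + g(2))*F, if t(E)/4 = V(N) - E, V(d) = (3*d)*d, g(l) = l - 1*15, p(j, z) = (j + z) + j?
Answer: 14800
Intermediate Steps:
F = -400 (F = 2 - 402 = -400)
p(j, z) = z + 2*j
g(l) = -15 + l (g(l) = l - 15 = -15 + l)
N = -3 (N = -3 + 2*0 = -3 + 0 = -3)
V(d) = 3*d²
t(E) = 108 - 4*E (t(E) = 4*(3*(-3)² - E) = 4*(3*9 - E) = 4*(27 - E) = 108 - 4*E)
(t(33) + g(2))*F = ((108 - 4*33) + (-15 + 2))*(-400) = ((108 - 132) - 13)*(-400) = (-24 - 13)*(-400) = -37*(-400) = 14800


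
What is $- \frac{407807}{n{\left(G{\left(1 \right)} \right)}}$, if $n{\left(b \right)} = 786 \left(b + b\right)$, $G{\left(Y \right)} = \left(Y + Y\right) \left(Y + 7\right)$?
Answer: $- \frac{407807}{25152} \approx -16.214$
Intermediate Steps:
$G{\left(Y \right)} = 2 Y \left(7 + Y\right)$
$n{\left(b \right)} = 1572 b$ ($n{\left(b \right)} = 786 \cdot 2 b = 1572 b$)
$- \frac{407807}{n{\left(G{\left(1 \right)} \right)}} = - \frac{407807}{1572 \cdot 2 \cdot 1 \left(7 + 1\right)} = - \frac{407807}{1572 \cdot 2 \cdot 1 \cdot 8} = - \frac{407807}{1572 \cdot 16} = - \frac{407807}{25152}$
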